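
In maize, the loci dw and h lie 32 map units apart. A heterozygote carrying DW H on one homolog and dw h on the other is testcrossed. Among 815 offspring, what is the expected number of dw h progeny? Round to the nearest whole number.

277

A map distance of 32 map units corresponds to a recombination frequency of 0.320.
The F1 is DW H / dw h, so dw h is a parental gamete class with expected frequency (1 − r)/2 = 0.680/2 = 0.3400.
Expected number = 0.3400 × 815 = 277.10 ≈ 277.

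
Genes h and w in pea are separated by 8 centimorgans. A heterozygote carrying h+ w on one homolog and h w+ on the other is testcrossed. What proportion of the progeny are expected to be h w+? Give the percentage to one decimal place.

A map distance of 8 centimorgans corresponds to a recombination frequency of 0.080.
The F1 is h+ w / h w+, so h w+ is a parental gamete class with expected frequency (1 − r)/2 = 0.920/2 = 0.4600.
That is 0.4600 = 46.0% of the progeny.

46.0%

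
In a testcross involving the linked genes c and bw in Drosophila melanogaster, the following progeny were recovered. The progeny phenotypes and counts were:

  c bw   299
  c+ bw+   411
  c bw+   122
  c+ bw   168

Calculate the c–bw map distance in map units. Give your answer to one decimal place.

29.0 map units

The two most frequent classes, c+ bw+ (411) and c bw (299), are the parental types, so the F1 was c+ bw+ / c bw.
The recombinant classes are c+ bw and c bw+: 168 + 122 = 290.
Recombination frequency = 290/1000 = 0.2900 ≈ 29.0%, i.e. 29.0 map units.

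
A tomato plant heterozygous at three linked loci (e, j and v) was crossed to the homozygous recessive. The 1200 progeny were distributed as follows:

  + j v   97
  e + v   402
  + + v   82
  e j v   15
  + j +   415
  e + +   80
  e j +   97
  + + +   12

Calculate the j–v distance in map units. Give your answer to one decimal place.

The two most frequent reciprocal classes, e + v and + j +, are the parental types, so the F1 was e + v / + j +.
The two rarest classes, e j v and + + +, are the double crossovers. Comparing them with the parentals, only the j allele has switched, so j is the middle locus and the order is e – j – v.
Crossovers in the j–v interval produce the single-crossover classes e + + and + j v (80 + 97 = 177) plus the double crossovers (27).
RF(j–v) = (177 + 27) / 1200 = 204/1200 = 0.1700 → 17.0 map units.

17.0 map units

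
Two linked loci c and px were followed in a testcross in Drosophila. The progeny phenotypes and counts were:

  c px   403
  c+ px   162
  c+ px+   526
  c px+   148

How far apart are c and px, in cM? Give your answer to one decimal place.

25.0 cM

The two most frequent classes, c+ px+ (526) and c px (403), are the parental types, so the F1 was c+ px+ / c px.
The recombinant classes are c+ px and c px+: 162 + 148 = 310.
Recombination frequency = 310/1239 = 0.2502 ≈ 25.0%, i.e. 25.0 cM.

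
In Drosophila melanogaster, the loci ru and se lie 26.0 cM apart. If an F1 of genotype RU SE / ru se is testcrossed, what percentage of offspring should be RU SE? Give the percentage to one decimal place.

A map distance of 26.0 cM corresponds to a recombination frequency of 0.260.
The F1 is RU SE / ru se, so RU SE is a parental gamete class with expected frequency (1 − r)/2 = 0.740/2 = 0.3700.
That is 0.3700 = 37.0% of the progeny.

37.0%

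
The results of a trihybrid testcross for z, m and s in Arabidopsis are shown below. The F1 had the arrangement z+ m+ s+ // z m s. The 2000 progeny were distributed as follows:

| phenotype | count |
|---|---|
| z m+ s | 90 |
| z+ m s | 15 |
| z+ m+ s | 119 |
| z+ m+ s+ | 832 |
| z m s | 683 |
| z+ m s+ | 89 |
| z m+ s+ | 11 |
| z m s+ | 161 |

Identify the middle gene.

The two rarest classes, z m+ s+ and z+ m s, are the double crossovers. Comparing them with the parentals, only the z allele has switched, so z is the middle locus and the order is s – z – m.

z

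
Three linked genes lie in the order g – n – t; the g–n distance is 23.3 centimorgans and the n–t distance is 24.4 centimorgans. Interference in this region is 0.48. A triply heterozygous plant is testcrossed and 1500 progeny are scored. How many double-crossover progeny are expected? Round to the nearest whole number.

44

Map distances give recombination frequencies of 0.233 and 0.244 for the two intervals.
With interference 0.48 (so coincidence = 0.52), expected double-crossover frequency = 0.233 × 0.244 × 0.52 = 0.02956.
Expected number = 0.02956 × 1500 = 44.34 ≈ 44.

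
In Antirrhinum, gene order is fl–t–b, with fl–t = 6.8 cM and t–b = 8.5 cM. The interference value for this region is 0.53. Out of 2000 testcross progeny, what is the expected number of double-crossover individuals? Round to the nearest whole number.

5

Map distances give recombination frequencies of 0.068 and 0.085 for the two intervals.
With interference 0.53 (so coincidence = 0.47), expected double-crossover frequency = 0.068 × 0.085 × 0.47 = 0.00272.
Expected number = 0.00272 × 2000 = 5.43 ≈ 5.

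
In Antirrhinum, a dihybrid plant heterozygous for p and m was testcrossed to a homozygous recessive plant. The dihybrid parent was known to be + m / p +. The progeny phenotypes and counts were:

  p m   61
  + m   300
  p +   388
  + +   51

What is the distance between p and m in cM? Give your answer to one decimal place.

14.0 cM

The recombinant classes are + + and p m: 51 + 61 = 112.
Recombination frequency = 112/800 = 0.1400 ≈ 14.0%, i.e. 14.0 cM.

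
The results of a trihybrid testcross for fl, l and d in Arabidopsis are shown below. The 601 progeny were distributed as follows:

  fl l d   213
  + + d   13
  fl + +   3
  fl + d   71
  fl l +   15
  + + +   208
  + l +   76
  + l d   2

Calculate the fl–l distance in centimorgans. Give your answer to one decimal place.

25.3 centimorgans

The two most frequent reciprocal classes, fl l d and + + +, are the parental types, so the F1 was fl l d / + + +.
The two rarest classes, + l d and fl + +, are the double crossovers. Comparing them with the parentals, only the fl allele has switched, so fl is the middle locus and the order is l – fl – d.
Crossovers in the l–fl interval produce the single-crossover classes fl + d and + l + (71 + 76 = 147) plus the double crossovers (5).
RF(l–fl) = (147 + 5) / 601 = 152/601 = 0.2529 → 25.3 centimorgans.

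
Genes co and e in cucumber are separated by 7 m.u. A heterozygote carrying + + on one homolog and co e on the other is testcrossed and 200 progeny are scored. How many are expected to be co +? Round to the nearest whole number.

7

A map distance of 7 m.u. corresponds to a recombination frequency of 0.070.
The F1 is + + / co e, so co + is a recombinant gamete class with expected frequency r/2 = 0.070/2 = 0.0350.
Expected number = 0.0350 × 200 = 7.00 ≈ 7.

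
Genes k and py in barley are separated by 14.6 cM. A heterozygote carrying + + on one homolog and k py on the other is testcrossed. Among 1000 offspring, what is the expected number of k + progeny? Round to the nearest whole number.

73

A map distance of 14.6 cM corresponds to a recombination frequency of 0.146.
The F1 is + + / k py, so k + is a recombinant gamete class with expected frequency r/2 = 0.146/2 = 0.0730.
Expected number = 0.0730 × 1000 = 73.00 ≈ 73.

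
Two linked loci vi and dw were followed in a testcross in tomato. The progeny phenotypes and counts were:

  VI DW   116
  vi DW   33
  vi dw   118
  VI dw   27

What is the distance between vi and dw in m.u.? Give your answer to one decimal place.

20.4 m.u.

The two most frequent classes, VI DW (116) and vi dw (118), are the parental types, so the F1 was VI DW / vi dw.
The recombinant classes are VI dw and vi DW: 27 + 33 = 60.
Recombination frequency = 60/294 = 0.2041 ≈ 20.4%, i.e. 20.4 m.u.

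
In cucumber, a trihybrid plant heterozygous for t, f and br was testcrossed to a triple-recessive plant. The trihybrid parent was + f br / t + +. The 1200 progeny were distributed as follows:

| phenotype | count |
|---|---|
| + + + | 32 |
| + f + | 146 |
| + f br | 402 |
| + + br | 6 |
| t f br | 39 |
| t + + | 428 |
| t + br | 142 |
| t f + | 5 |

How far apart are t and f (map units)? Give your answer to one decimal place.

The two rarest classes, + + br and t f +, are the double crossovers. Comparing them with the parentals, only the f allele has switched, so f is the middle locus and the order is br – f – t.
Crossovers in the f–t interval produce the single-crossover classes t f br and + + + (39 + 32 = 71) plus the double crossovers (11).
RF(f–t) = (71 + 11) / 1200 = 82/1200 = 0.0683 → 6.8 map units.

6.8 map units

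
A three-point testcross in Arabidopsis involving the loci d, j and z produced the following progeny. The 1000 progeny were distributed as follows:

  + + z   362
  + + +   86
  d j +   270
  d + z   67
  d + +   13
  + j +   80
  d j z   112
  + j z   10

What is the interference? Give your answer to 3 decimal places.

The two most frequent reciprocal classes, d j + and + + z, are the parental types, so the F1 was d j + / + + z.
The two rarest classes, d + + and + j z, are the double crossovers. Comparing them with the parentals, only the j allele has switched, so j is the middle locus and the order is z – j – d.
z–j: (198 + 23)/1000 = 0.2210; j–d: (147 + 23)/1000 = 0.1700.
Expected DCO frequency = 0.2210 × 0.1700 ≈ 0.03757; observed = 23/1000 ≈ 0.02300.
Coefficient of coincidence = 0.02300/0.03757 ≈ 0.612; interference = 1 − 0.612 = 0.388.

0.388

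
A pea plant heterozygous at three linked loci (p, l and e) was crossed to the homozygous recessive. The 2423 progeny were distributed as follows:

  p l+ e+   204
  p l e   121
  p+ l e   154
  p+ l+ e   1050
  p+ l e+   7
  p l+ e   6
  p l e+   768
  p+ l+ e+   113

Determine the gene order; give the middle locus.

The two most frequent reciprocal classes, p+ l+ e and p l e+, are the parental types, so the F1 was p+ l+ e / p l e+.
The two rarest classes, p l+ e and p+ l e+, are the double crossovers. Comparing them with the parentals, only the p allele has switched, so p is the middle locus and the order is l – p – e.

p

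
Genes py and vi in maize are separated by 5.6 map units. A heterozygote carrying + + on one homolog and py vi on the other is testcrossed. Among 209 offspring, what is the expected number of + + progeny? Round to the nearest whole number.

A map distance of 5.6 map units corresponds to a recombination frequency of 0.056.
The F1 is + + / py vi, so + + is a parental gamete class with expected frequency (1 − r)/2 = 0.944/2 = 0.4720.
Expected number = 0.4720 × 209 = 98.65 ≈ 99.

99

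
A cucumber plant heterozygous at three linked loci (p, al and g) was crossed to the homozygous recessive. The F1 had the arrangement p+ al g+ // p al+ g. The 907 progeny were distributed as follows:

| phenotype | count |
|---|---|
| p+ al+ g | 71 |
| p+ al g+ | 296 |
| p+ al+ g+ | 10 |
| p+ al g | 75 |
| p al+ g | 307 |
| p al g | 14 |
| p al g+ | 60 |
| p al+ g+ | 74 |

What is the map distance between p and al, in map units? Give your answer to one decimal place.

The two rarest classes, p+ al+ g+ and p al g, are the double crossovers. Comparing them with the parentals, only the al allele has switched, so al is the middle locus and the order is p – al – g.
Crossovers in the p–al interval produce the single-crossover classes p al g+ and p+ al+ g (60 + 71 = 131) plus the double crossovers (24).
RF(p–al) = (131 + 24) / 907 = 155/907 = 0.1709 → 17.1 map units.

17.1 map units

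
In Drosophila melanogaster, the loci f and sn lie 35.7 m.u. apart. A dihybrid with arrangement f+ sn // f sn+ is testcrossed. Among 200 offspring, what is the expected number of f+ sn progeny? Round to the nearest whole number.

64

A map distance of 35.7 m.u. corresponds to a recombination frequency of 0.357.
The F1 is f+ sn / f sn+, so f+ sn is a parental gamete class with expected frequency (1 − r)/2 = 0.643/2 = 0.3215.
Expected number = 0.3215 × 200 = 64.30 ≈ 64.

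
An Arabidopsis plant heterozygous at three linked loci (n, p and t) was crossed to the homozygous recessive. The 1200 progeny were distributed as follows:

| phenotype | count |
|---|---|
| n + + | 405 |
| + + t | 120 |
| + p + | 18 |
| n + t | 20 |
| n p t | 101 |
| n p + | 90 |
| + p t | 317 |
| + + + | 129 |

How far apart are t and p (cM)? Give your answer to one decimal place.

20.7 cM

The two most frequent reciprocal classes, + p t and n + +, are the parental types, so the F1 was + p t / n + +.
The two rarest classes, + p + and n + t, are the double crossovers. Comparing them with the parentals, only the t allele has switched, so t is the middle locus and the order is p – t – n.
Crossovers in the p–t interval produce the single-crossover classes + + t and n p + (120 + 90 = 210) plus the double crossovers (38).
RF(p–t) = (210 + 38) / 1200 = 248/1200 = 0.2067 → 20.7 cM.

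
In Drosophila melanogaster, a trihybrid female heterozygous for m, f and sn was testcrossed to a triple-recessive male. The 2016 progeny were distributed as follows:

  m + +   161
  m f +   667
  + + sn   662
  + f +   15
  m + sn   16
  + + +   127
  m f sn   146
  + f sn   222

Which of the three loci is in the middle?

m

The two most frequent reciprocal classes, m f + and + + sn, are the parental types, so the F1 was m f + / + + sn.
The two rarest classes, + f + and m + sn, are the double crossovers. Comparing them with the parentals, only the m allele has switched, so m is the middle locus and the order is f – m – sn.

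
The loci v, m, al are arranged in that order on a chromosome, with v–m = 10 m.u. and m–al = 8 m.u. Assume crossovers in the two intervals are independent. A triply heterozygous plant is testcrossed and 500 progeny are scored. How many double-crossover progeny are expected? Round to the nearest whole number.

4

Map distances give recombination frequencies of 0.100 and 0.080 for the two intervals.
With no interference, expected double-crossover frequency = 0.100 × 0.080 = 0.00800.
Expected number = 0.00800 × 500 = 4.00 ≈ 4.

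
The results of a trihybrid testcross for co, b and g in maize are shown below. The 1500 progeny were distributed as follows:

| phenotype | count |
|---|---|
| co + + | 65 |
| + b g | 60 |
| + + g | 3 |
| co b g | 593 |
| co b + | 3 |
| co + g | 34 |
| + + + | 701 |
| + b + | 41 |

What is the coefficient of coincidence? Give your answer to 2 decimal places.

0.85

The two most frequent reciprocal classes, + + + and co b g, are the parental types, so the F1 was + + + / co b g.
The two rarest classes, + + g and co b +, are the double crossovers. Comparing them with the parentals, only the g allele has switched, so g is the middle locus and the order is co – g – b.
co–g: (125 + 6)/1500 = 0.0873; g–b: (75 + 6)/1500 = 0.0540.
Expected DCO frequency = 0.0873 × 0.0540 ≈ 0.00471; observed = 6/1500 ≈ 0.00400.
Coefficient of coincidence = 0.00400/0.00471 ≈ 0.85.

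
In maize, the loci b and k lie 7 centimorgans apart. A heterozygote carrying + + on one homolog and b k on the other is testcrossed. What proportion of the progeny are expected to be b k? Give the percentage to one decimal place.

46.5%

A map distance of 7 centimorgans corresponds to a recombination frequency of 0.070.
The F1 is + + / b k, so b k is a parental gamete class with expected frequency (1 − r)/2 = 0.930/2 = 0.4650.
That is 0.4650 = 46.5% of the progeny.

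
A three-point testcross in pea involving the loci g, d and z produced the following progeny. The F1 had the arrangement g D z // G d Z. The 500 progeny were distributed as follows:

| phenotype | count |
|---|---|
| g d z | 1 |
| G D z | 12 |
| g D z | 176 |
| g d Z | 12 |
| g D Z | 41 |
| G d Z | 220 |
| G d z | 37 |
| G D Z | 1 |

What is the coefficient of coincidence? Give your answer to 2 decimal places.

The two rarest classes, g d z and G D Z, are the double crossovers. Comparing them with the parentals, only the d allele has switched, so d is the middle locus and the order is z – d – g.
z–d: (78 + 2)/500 = 0.1600; d–g: (24 + 2)/500 = 0.0520.
Expected DCO frequency = 0.1600 × 0.0520 ≈ 0.00832; observed = 2/500 ≈ 0.00400.
Coefficient of coincidence = 0.00400/0.00832 ≈ 0.48.

0.48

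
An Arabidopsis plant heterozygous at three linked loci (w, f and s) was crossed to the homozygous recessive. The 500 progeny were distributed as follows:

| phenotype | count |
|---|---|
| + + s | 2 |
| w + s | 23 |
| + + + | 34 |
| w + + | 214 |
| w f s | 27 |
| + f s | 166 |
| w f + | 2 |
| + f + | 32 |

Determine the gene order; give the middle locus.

The two most frequent reciprocal classes, + f s and w + +, are the parental types, so the F1 was + f s / w + +.
The two rarest classes, + + s and w f +, are the double crossovers. Comparing them with the parentals, only the f allele has switched, so f is the middle locus and the order is s – f – w.

f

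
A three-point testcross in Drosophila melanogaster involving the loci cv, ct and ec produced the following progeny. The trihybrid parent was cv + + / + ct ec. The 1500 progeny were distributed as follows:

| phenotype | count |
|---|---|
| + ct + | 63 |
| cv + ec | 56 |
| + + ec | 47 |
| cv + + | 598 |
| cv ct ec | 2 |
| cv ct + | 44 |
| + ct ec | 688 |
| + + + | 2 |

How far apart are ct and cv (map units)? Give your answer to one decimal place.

6.3 map units

The two rarest classes, + + + and cv ct ec, are the double crossovers. Comparing them with the parentals, only the cv allele has switched, so cv is the middle locus and the order is ct – cv – ec.
Crossovers in the ct–cv interval produce the single-crossover classes cv ct + and + + ec (44 + 47 = 91) plus the double crossovers (4).
RF(ct–cv) = (91 + 4) / 1500 = 95/1500 = 0.0633 → 6.3 map units.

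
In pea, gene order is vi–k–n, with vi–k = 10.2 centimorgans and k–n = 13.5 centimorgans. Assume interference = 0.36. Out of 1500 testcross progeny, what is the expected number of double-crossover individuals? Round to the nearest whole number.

Map distances give recombination frequencies of 0.102 and 0.135 for the two intervals.
With interference 0.36 (so coincidence = 0.64), expected double-crossover frequency = 0.102 × 0.135 × 0.64 = 0.00881.
Expected number = 0.00881 × 1500 = 13.22 ≈ 13.

13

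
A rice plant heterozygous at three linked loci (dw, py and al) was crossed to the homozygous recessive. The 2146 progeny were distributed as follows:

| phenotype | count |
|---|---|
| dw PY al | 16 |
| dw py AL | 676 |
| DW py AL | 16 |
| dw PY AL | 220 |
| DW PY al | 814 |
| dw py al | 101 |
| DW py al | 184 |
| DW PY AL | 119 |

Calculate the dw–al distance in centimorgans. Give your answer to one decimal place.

11.7 centimorgans

The two most frequent reciprocal classes, dw py AL and DW PY al, are the parental types, so the F1 was dw py AL / DW PY al.
The two rarest classes, DW py AL and dw PY al, are the double crossovers. Comparing them with the parentals, only the dw allele has switched, so dw is the middle locus and the order is al – dw – py.
Crossovers in the al–dw interval produce the single-crossover classes dw py al and DW PY AL (101 + 119 = 220) plus the double crossovers (32).
RF(al–dw) = (220 + 32) / 2146 = 252/2146 = 0.1174 → 11.7 centimorgans.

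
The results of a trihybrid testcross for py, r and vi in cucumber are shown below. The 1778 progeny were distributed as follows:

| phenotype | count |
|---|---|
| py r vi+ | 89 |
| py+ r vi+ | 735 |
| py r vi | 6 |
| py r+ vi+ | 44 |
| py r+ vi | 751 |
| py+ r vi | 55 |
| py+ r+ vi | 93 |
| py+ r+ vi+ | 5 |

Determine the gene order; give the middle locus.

r

The two most frequent reciprocal classes, py r+ vi and py+ r vi+, are the parental types, so the F1 was py r+ vi / py+ r vi+.
The two rarest classes, py r vi and py+ r+ vi+, are the double crossovers. Comparing them with the parentals, only the r allele has switched, so r is the middle locus and the order is py – r – vi.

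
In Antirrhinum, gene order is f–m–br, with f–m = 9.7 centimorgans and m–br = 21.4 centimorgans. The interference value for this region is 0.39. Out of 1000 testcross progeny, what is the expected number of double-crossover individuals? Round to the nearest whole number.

13

Map distances give recombination frequencies of 0.097 and 0.214 for the two intervals.
With interference 0.39 (so coincidence = 0.61), expected double-crossover frequency = 0.097 × 0.214 × 0.61 = 0.01266.
Expected number = 0.01266 × 1000 = 12.66 ≈ 13.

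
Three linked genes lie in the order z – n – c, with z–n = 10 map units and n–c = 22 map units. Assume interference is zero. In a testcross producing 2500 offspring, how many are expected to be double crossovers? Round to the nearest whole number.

55

Map distances give recombination frequencies of 0.100 and 0.220 for the two intervals.
With no interference, expected double-crossover frequency = 0.100 × 0.220 = 0.02200.
Expected number = 0.02200 × 2500 = 55.00 ≈ 55.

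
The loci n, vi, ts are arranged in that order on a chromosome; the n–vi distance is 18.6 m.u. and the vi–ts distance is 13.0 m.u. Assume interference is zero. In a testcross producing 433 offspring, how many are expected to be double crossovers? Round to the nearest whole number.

10

Map distances give recombination frequencies of 0.186 and 0.130 for the two intervals.
With no interference, expected double-crossover frequency = 0.186 × 0.130 = 0.02418.
Expected number = 0.02418 × 433 = 10.47 ≈ 10.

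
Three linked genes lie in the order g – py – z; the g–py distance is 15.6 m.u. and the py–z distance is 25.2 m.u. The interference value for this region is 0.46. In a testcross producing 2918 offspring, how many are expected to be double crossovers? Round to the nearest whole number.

Map distances give recombination frequencies of 0.156 and 0.252 for the two intervals.
With interference 0.46 (so coincidence = 0.54), expected double-crossover frequency = 0.156 × 0.252 × 0.54 = 0.02123.
Expected number = 0.02123 × 2918 = 61.94 ≈ 62.

62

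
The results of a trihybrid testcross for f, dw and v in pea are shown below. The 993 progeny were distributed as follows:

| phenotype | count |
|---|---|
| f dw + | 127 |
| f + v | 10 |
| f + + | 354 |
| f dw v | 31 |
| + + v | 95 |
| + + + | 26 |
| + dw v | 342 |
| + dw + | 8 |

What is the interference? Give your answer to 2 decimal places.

0.01

The two most frequent reciprocal classes, + dw v and f + +, are the parental types, so the F1 was + dw v / f + +.
The two rarest classes, + dw + and f + v, are the double crossovers. Comparing them with the parentals, only the v allele has switched, so v is the middle locus and the order is dw – v – f.
dw–v: (222 + 18)/993 = 0.2417; v–f: (57 + 18)/993 = 0.0755.
Expected DCO frequency = 0.2417 × 0.0755 ≈ 0.01825; observed = 18/993 ≈ 0.01813.
Coefficient of coincidence = 0.01813/0.01825 ≈ 0.99; interference = 1 − 0.99 = 0.01.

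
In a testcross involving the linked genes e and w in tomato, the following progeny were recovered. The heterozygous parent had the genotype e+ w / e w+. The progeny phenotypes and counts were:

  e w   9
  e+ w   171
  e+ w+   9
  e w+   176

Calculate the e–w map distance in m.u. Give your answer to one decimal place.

The recombinant classes are e+ w+ and e w: 9 + 9 = 18.
Recombination frequency = 18/365 = 0.0493 ≈ 4.9%, i.e. 4.9 m.u.

4.9 m.u.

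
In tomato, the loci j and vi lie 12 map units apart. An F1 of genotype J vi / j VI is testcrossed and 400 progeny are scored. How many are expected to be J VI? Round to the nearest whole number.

24

A map distance of 12 map units corresponds to a recombination frequency of 0.120.
The F1 is J vi / j VI, so J VI is a recombinant gamete class with expected frequency r/2 = 0.120/2 = 0.0600.
Expected number = 0.0600 × 400 = 24.00 ≈ 24.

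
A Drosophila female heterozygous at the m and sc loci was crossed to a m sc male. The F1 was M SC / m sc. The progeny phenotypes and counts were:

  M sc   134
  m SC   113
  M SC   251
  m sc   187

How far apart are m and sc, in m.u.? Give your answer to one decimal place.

36.1 m.u.

The recombinant classes are M sc and m SC: 134 + 113 = 247.
Recombination frequency = 247/685 = 0.3606 ≈ 36.1%, i.e. 36.1 m.u.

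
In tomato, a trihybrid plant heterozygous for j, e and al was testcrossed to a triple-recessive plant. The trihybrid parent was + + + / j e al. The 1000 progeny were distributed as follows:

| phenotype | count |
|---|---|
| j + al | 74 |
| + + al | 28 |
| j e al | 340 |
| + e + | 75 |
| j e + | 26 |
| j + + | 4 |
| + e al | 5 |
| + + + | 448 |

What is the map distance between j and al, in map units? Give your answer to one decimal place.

The two rarest classes, j + + and + e al, are the double crossovers. Comparing them with the parentals, only the j allele has switched, so j is the middle locus and the order is al – j – e.
Crossovers in the al–j interval produce the single-crossover classes + + al and j e + (28 + 26 = 54) plus the double crossovers (9).
RF(al–j) = (54 + 9) / 1000 = 63/1000 = 0.0630 → 6.3 map units.

6.3 map units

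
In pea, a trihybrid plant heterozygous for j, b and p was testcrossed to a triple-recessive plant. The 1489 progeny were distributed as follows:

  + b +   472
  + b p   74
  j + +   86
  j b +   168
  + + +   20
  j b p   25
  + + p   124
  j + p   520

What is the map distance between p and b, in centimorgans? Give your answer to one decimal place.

13.8 centimorgans

The two most frequent reciprocal classes, + b + and j + p, are the parental types, so the F1 was + b + / j + p.
The two rarest classes, + + + and j b p, are the double crossovers. Comparing them with the parentals, only the b allele has switched, so b is the middle locus and the order is j – b – p.
Crossovers in the b–p interval produce the single-crossover classes + b p and j + + (74 + 86 = 160) plus the double crossovers (45).
RF(b–p) = (160 + 45) / 1489 = 205/1489 = 0.1377 → 13.8 centimorgans.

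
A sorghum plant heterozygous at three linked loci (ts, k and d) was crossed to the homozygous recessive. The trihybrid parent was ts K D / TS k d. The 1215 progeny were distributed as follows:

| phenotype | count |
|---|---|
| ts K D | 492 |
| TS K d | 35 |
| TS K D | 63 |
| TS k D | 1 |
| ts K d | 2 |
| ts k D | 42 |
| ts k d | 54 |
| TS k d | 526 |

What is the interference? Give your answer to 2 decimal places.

The two rarest classes, ts K d and TS k D, are the double crossovers. Comparing them with the parentals, only the d allele has switched, so d is the middle locus and the order is ts – d – k.
ts–d: (117 + 3)/1215 = 0.0988; d–k: (77 + 3)/1215 = 0.0658.
Expected DCO frequency = 0.0988 × 0.0658 ≈ 0.00650; observed = 3/1215 ≈ 0.00247.
Coefficient of coincidence = 0.00247/0.00650 ≈ 0.38; interference = 1 − 0.38 = 0.62.

0.62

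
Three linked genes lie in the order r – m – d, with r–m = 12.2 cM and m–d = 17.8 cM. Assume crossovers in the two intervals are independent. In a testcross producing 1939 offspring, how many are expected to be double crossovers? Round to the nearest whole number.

Map distances give recombination frequencies of 0.122 and 0.178 for the two intervals.
With no interference, expected double-crossover frequency = 0.122 × 0.178 = 0.02172.
Expected number = 0.02172 × 1939 = 42.11 ≈ 42.

42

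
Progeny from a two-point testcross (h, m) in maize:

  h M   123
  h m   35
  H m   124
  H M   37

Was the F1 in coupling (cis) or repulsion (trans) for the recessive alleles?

The two most frequent classes are H m (124) and h M (123); these are the parental (non-recombinant) types.
So the F1 carried H m on one chromosome and h M on the other — the recessive alleles are on opposite chromosomes (trans / repulsion).

trans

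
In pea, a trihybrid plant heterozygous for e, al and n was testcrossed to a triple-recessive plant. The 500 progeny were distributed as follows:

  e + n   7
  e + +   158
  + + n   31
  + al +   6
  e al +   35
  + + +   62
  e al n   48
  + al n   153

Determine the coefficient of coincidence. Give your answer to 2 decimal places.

0.67

The two most frequent reciprocal classes, + al n and e + +, are the parental types, so the F1 was + al n / e + +.
The two rarest classes, + al + and e + n, are the double crossovers. Comparing them with the parentals, only the n allele has switched, so n is the middle locus and the order is al – n – e.
al–n: (66 + 13)/500 = 0.1580; n–e: (110 + 13)/500 = 0.2460.
Expected DCO frequency = 0.1580 × 0.2460 ≈ 0.03887; observed = 13/500 ≈ 0.02600.
Coefficient of coincidence = 0.02600/0.03887 ≈ 0.67.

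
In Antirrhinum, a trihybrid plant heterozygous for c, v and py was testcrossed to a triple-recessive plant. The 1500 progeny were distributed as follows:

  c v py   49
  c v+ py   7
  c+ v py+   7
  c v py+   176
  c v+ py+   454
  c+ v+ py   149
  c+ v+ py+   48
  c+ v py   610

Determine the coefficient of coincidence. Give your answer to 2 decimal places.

0.56

The two most frequent reciprocal classes, c+ v py and c v+ py+, are the parental types, so the F1 was c+ v py / c v+ py+.
The two rarest classes, c+ v py+ and c v+ py, are the double crossovers. Comparing them with the parentals, only the py allele has switched, so py is the middle locus and the order is v – py – c.
v–py: (325 + 14)/1500 = 0.2260; py–c: (97 + 14)/1500 = 0.0740.
Expected DCO frequency = 0.2260 × 0.0740 ≈ 0.01672; observed = 14/1500 ≈ 0.00933.
Coefficient of coincidence = 0.00933/0.01672 ≈ 0.56.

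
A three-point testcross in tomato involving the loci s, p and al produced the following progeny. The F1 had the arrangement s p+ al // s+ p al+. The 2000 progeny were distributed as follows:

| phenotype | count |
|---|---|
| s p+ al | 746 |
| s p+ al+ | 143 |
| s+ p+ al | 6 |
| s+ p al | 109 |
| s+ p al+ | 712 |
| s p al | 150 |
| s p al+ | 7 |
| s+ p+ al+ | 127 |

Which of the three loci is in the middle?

The two rarest classes, s+ p+ al and s p al+, are the double crossovers. Comparing them with the parentals, only the s allele has switched, so s is the middle locus and the order is p – s – al.

s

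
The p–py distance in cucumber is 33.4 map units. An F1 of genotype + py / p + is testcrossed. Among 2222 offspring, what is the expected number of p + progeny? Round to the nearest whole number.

740

A map distance of 33.4 map units corresponds to a recombination frequency of 0.334.
The F1 is + py / p +, so p + is a parental gamete class with expected frequency (1 − r)/2 = 0.666/2 = 0.3330.
Expected number = 0.3330 × 2222 = 739.93 ≈ 740.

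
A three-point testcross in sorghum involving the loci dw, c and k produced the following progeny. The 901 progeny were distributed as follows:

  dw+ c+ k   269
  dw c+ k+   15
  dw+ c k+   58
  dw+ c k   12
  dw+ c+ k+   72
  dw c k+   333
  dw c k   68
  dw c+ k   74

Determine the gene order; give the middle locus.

The two most frequent reciprocal classes, dw c k+ and dw+ c+ k, are the parental types, so the F1 was dw c k+ / dw+ c+ k.
The two rarest classes, dw c+ k+ and dw+ c k, are the double crossovers. Comparing them with the parentals, only the c allele has switched, so c is the middle locus and the order is k – c – dw.

c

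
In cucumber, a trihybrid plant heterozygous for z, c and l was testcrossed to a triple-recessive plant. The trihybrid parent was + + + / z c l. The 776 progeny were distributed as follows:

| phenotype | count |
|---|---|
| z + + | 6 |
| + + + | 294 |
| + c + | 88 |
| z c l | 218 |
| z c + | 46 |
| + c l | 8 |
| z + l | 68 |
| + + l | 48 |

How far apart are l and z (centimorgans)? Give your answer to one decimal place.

The two rarest classes, z + + and + c l, are the double crossovers. Comparing them with the parentals, only the z allele has switched, so z is the middle locus and the order is c – z – l.
Crossovers in the z–l interval produce the single-crossover classes + + l and z c + (48 + 46 = 94) plus the double crossovers (14).
RF(z–l) = (94 + 14) / 776 = 108/776 = 0.1392 → 13.9 centimorgans.

13.9 centimorgans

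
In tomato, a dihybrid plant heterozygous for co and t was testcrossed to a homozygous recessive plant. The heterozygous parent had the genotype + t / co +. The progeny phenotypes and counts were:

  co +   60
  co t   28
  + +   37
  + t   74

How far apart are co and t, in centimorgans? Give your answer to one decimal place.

32.7 centimorgans

The recombinant classes are + + and co t: 37 + 28 = 65.
Recombination frequency = 65/199 = 0.3266 ≈ 32.7%, i.e. 32.7 centimorgans.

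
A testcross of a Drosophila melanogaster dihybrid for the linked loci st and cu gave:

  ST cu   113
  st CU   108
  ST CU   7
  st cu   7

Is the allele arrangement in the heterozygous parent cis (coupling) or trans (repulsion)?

trans

The two most frequent classes are ST cu (113) and st CU (108); these are the parental (non-recombinant) types.
So the F1 carried ST cu on one chromosome and st CU on the other — the recessive alleles are on opposite chromosomes (trans / repulsion).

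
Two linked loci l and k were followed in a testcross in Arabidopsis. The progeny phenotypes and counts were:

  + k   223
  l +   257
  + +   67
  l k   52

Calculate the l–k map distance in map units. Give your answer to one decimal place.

The two most frequent classes, + k (223) and l + (257), are the parental types, so the F1 was + k / l +.
The recombinant classes are + + and l k: 67 + 52 = 119.
Recombination frequency = 119/599 = 0.1987 ≈ 19.9%, i.e. 19.9 map units.

19.9 map units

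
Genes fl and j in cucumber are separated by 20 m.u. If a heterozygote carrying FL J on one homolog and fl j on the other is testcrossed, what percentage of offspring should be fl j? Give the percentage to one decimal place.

40.0%

A map distance of 20 m.u. corresponds to a recombination frequency of 0.200.
The F1 is FL J / fl j, so fl j is a parental gamete class with expected frequency (1 − r)/2 = 0.800/2 = 0.4000.
That is 0.4000 = 40.0% of the progeny.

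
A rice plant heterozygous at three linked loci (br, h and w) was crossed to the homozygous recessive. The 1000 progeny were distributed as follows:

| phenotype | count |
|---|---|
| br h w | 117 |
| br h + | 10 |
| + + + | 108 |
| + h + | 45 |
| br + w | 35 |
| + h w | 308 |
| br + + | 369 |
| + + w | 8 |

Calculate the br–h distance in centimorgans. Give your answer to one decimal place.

24.3 centimorgans

The two most frequent reciprocal classes, + h w and br + +, are the parental types, so the F1 was + h w / br + +.
The two rarest classes, + + w and br h +, are the double crossovers. Comparing them with the parentals, only the h allele has switched, so h is the middle locus and the order is br – h – w.
Crossovers in the br–h interval produce the single-crossover classes br h w and + + + (117 + 108 = 225) plus the double crossovers (18).
RF(br–h) = (225 + 18) / 1000 = 243/1000 = 0.2430 → 24.3 centimorgans.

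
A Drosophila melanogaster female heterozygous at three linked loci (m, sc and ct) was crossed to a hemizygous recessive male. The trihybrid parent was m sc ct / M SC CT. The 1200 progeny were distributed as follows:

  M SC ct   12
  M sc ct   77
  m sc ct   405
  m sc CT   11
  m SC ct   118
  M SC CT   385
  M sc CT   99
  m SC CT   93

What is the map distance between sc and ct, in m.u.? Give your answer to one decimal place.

The two rarest classes, m sc CT and M SC ct, are the double crossovers. Comparing them with the parentals, only the ct allele has switched, so ct is the middle locus and the order is sc – ct – m.
Crossovers in the sc–ct interval produce the single-crossover classes m SC ct and M sc CT (118 + 99 = 217) plus the double crossovers (23).
RF(sc–ct) = (217 + 23) / 1200 = 240/1200 = 0.2000 → 20.0 m.u.

20.0 m.u.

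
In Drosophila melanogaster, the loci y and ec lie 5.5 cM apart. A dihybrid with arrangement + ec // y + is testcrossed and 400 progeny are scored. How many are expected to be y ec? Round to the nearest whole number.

11

A map distance of 5.5 cM corresponds to a recombination frequency of 0.055.
The F1 is + ec / y +, so y ec is a recombinant gamete class with expected frequency r/2 = 0.055/2 = 0.0275.
Expected number = 0.0275 × 400 = 11.00 ≈ 11.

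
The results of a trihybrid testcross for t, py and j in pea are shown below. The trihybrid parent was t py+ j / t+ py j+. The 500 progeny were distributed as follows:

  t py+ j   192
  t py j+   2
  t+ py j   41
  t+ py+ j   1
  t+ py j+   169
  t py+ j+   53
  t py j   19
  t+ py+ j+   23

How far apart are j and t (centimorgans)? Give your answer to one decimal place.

The two rarest classes, t+ py+ j and t py j+, are the double crossovers. Comparing them with the parentals, only the t allele has switched, so t is the middle locus and the order is j – t – py.
Crossovers in the j–t interval produce the single-crossover classes t py+ j+ and t+ py j (53 + 41 = 94) plus the double crossovers (3).
RF(j–t) = (94 + 3) / 500 = 97/500 = 0.1940 → 19.4 centimorgans.

19.4 centimorgans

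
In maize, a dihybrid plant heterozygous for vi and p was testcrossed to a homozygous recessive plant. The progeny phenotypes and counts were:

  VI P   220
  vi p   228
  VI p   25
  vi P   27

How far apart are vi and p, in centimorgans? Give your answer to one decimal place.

10.4 centimorgans

The two most frequent classes, VI P (220) and vi p (228), are the parental types, so the F1 was VI P / vi p.
The recombinant classes are VI p and vi P: 25 + 27 = 52.
Recombination frequency = 52/500 = 0.1040 ≈ 10.4%, i.e. 10.4 centimorgans.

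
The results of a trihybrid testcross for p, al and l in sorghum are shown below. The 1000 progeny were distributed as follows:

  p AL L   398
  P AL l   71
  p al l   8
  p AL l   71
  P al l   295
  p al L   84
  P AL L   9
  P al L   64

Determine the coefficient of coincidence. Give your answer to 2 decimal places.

The two most frequent reciprocal classes, p AL L and P al l, are the parental types, so the F1 was p AL L / P al l.
The two rarest classes, P AL L and p al l, are the double crossovers. Comparing them with the parentals, only the p allele has switched, so p is the middle locus and the order is l – p – al.
l–p: (135 + 17)/1000 = 0.1520; p–al: (155 + 17)/1000 = 0.1720.
Expected DCO frequency = 0.1520 × 0.1720 ≈ 0.02614; observed = 17/1000 ≈ 0.01700.
Coefficient of coincidence = 0.01700/0.02614 ≈ 0.65.

0.65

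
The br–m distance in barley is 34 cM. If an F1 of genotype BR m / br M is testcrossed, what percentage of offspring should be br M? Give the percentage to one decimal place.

A map distance of 34 cM corresponds to a recombination frequency of 0.340.
The F1 is BR m / br M, so br M is a parental gamete class with expected frequency (1 − r)/2 = 0.660/2 = 0.3300.
That is 0.3300 = 33.0% of the progeny.

33.0%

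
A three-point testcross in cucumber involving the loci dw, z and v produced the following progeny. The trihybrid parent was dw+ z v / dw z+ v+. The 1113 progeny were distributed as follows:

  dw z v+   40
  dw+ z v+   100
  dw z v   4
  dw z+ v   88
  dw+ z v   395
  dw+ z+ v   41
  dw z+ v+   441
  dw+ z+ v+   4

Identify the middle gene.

dw

The two rarest classes, dw z v and dw+ z+ v+, are the double crossovers. Comparing them with the parentals, only the dw allele has switched, so dw is the middle locus and the order is v – dw – z.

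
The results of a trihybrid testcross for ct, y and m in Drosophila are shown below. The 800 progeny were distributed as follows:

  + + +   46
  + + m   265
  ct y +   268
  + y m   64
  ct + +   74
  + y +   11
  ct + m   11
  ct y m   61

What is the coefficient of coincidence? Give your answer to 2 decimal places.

0.85

The two most frequent reciprocal classes, + + m and ct y +, are the parental types, so the F1 was + + m / ct y +.
The two rarest classes, ct + m and + y +, are the double crossovers. Comparing them with the parentals, only the ct allele has switched, so ct is the middle locus and the order is m – ct – y.
m–ct: (107 + 22)/800 = 0.1613; ct–y: (138 + 22)/800 = 0.2000.
Expected DCO frequency = 0.1613 × 0.2000 ≈ 0.03226; observed = 22/800 ≈ 0.02750.
Coefficient of coincidence = 0.02750/0.03226 ≈ 0.85.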